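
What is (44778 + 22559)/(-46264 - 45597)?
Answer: -67337/91861 ≈ -0.73303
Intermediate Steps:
(44778 + 22559)/(-46264 - 45597) = 67337/(-91861) = 67337*(-1/91861) = -67337/91861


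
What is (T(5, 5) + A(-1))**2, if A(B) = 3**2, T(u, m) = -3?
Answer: 36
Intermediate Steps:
A(B) = 9
(T(5, 5) + A(-1))**2 = (-3 + 9)**2 = 6**2 = 36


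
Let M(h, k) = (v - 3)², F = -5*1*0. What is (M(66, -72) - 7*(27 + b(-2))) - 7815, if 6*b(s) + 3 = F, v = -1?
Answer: -15969/2 ≈ -7984.5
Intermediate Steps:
F = 0 (F = -5*0 = 0)
b(s) = -½ (b(s) = -½ + (⅙)*0 = -½ + 0 = -½)
M(h, k) = 16 (M(h, k) = (-1 - 3)² = (-4)² = 16)
(M(66, -72) - 7*(27 + b(-2))) - 7815 = (16 - 7*(27 - ½)) - 7815 = (16 - 7*53/2) - 7815 = (16 - 371/2) - 7815 = -339/2 - 7815 = -15969/2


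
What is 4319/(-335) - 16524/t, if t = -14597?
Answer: -57508903/4889995 ≈ -11.761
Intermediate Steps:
4319/(-335) - 16524/t = 4319/(-335) - 16524/(-14597) = 4319*(-1/335) - 16524*(-1/14597) = -4319/335 + 16524/14597 = -57508903/4889995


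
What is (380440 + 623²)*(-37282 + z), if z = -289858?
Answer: -251429662660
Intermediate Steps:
(380440 + 623²)*(-37282 + z) = (380440 + 623²)*(-37282 - 289858) = (380440 + 388129)*(-327140) = 768569*(-327140) = -251429662660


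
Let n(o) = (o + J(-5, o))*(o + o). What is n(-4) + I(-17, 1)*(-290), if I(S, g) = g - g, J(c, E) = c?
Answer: 72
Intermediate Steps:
I(S, g) = 0
n(o) = 2*o*(-5 + o) (n(o) = (o - 5)*(o + o) = (-5 + o)*(2*o) = 2*o*(-5 + o))
n(-4) + I(-17, 1)*(-290) = 2*(-4)*(-5 - 4) + 0*(-290) = 2*(-4)*(-9) + 0 = 72 + 0 = 72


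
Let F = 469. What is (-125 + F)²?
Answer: 118336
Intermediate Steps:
(-125 + F)² = (-125 + 469)² = 344² = 118336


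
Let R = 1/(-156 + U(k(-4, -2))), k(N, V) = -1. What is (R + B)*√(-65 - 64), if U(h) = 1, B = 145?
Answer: 22474*I*√129/155 ≈ 1646.8*I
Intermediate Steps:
R = -1/155 (R = 1/(-156 + 1) = 1/(-155) = -1/155 ≈ -0.0064516)
(R + B)*√(-65 - 64) = (-1/155 + 145)*√(-65 - 64) = 22474*√(-129)/155 = 22474*(I*√129)/155 = 22474*I*√129/155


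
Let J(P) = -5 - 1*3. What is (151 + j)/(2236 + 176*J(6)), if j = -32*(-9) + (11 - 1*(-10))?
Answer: 5/9 ≈ 0.55556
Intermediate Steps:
J(P) = -8 (J(P) = -5 - 3 = -8)
j = 309 (j = 288 + (11 + 10) = 288 + 21 = 309)
(151 + j)/(2236 + 176*J(6)) = (151 + 309)/(2236 + 176*(-8)) = 460/(2236 - 1408) = 460/828 = 460*(1/828) = 5/9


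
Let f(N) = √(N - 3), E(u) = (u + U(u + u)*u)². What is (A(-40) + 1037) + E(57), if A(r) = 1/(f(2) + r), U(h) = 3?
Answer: 84886581/1601 - I/1601 ≈ 53021.0 - 0.00062461*I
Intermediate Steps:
E(u) = 16*u² (E(u) = (u + 3*u)² = (4*u)² = 16*u²)
f(N) = √(-3 + N)
A(r) = 1/(I + r) (A(r) = 1/(√(-3 + 2) + r) = 1/(√(-1) + r) = 1/(I + r))
(A(-40) + 1037) + E(57) = (1/(I - 40) + 1037) + 16*57² = (1/(-40 + I) + 1037) + 16*3249 = ((-40 - I)/1601 + 1037) + 51984 = (1037 + (-40 - I)/1601) + 51984 = 53021 + (-40 - I)/1601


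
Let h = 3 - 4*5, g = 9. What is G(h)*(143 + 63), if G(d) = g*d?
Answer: -31518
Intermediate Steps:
h = -17 (h = 3 - 20 = -17)
G(d) = 9*d
G(h)*(143 + 63) = (9*(-17))*(143 + 63) = -153*206 = -31518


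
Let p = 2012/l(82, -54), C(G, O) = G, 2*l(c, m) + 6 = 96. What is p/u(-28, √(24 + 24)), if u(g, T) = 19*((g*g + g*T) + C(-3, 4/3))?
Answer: 1571372/489341295 + 225344*√3/489341295 ≈ 0.0040088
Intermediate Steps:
l(c, m) = 45 (l(c, m) = -3 + (½)*96 = -3 + 48 = 45)
u(g, T) = -57 + 19*g² + 19*T*g (u(g, T) = 19*((g*g + g*T) - 3) = 19*((g² + T*g) - 3) = 19*(-3 + g² + T*g) = -57 + 19*g² + 19*T*g)
p = 2012/45 ≈ 44.711
p/u(-28, √(24 + 24)) = 2012/(45*(-57 + 19*(-28)² + 19*√(24 + 24)*(-28))) = 2012/(45*(-57 + 19*784 + 19*√48*(-28))) = 2012/(45*(-57 + 14896 + 19*(4*√3)*(-28))) = 2012/(45*(-57 + 14896 - 2128*√3)) = 2012/(45*(14839 - 2128*√3))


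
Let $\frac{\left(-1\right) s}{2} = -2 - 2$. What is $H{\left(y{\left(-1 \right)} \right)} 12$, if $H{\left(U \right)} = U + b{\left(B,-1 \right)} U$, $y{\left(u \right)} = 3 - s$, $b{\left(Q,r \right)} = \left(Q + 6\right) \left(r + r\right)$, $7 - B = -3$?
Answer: $1860$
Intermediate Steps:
$B = 10$ ($B = 7 - -3 = 7 + 3 = 10$)
$b{\left(Q,r \right)} = 2 r \left(6 + Q\right)$ ($b{\left(Q,r \right)} = \left(6 + Q\right) 2 r = 2 r \left(6 + Q\right)$)
$s = 8$ ($s = - 2 \left(-2 - 2\right) = \left(-2\right) \left(-4\right) = 8$)
$y{\left(u \right)} = -5$ ($y{\left(u \right)} = 3 - 8 = -5$)
$H{\left(U \right)} = - 31 U$ ($H{\left(U \right)} = U + 2 \left(-1\right) \left(6 + 10\right) U = U + 2 \left(-1\right) 16 U = U - 32 U = - 31 U$)
$H{\left(y{\left(-1 \right)} \right)} 12 = \left(-31\right) \left(-5\right) 12 = 155 \cdot 12 = 1860$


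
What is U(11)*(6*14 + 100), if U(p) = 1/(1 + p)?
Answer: 46/3 ≈ 15.333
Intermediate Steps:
U(11)*(6*14 + 100) = (6*14 + 100)/(1 + 11) = (84 + 100)/12 = (1/12)*184 = 46/3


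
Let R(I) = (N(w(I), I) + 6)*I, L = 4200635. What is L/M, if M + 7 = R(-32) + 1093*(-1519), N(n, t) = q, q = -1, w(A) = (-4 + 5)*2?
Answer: -4200635/1660434 ≈ -2.5298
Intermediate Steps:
w(A) = 2 (w(A) = 1*2 = 2)
N(n, t) = -1
R(I) = 5*I (R(I) = (-1 + 6)*I = 5*I)
M = -1660434 (M = -7 + (5*(-32) + 1093*(-1519)) = -7 + (-160 - 1660267) = -7 - 1660427 = -1660434)
L/M = 4200635/(-1660434) = 4200635*(-1/1660434) = -4200635/1660434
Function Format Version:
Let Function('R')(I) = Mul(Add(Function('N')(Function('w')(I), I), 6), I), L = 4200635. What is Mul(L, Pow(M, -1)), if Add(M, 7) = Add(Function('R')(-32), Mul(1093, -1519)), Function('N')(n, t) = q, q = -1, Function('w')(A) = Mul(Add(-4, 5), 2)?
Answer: Rational(-4200635, 1660434) ≈ -2.5298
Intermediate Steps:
Function('w')(A) = 2 (Function('w')(A) = Mul(1, 2) = 2)
Function('N')(n, t) = -1
Function('R')(I) = Mul(5, I) (Function('R')(I) = Mul(Add(-1, 6), I) = Mul(5, I))
M = -1660434 (M = Add(-7, Add(Mul(5, -32), Mul(1093, -1519))) = Add(-7, Add(-160, -1660267)) = Add(-7, -1660427) = -1660434)
Mul(L, Pow(M, -1)) = Mul(4200635, Pow(-1660434, -1)) = Mul(4200635, Rational(-1, 1660434)) = Rational(-4200635, 1660434)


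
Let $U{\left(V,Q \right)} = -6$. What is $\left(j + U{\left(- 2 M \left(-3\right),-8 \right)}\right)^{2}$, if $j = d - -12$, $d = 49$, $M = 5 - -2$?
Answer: $3025$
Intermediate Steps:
$M = 7$ ($M = 5 + 2 = 7$)
$j = 61$ ($j = 49 - -12 = 49 + 12 = 61$)
$\left(j + U{\left(- 2 M \left(-3\right),-8 \right)}\right)^{2} = \left(61 - 6\right)^{2} = 55^{2} = 3025$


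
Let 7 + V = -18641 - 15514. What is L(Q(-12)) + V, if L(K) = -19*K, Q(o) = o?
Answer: -33934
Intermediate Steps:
V = -34162 (V = -7 + (-18641 - 15514) = -7 - 34155 = -34162)
L(Q(-12)) + V = -19*(-12) - 34162 = 228 - 34162 = -33934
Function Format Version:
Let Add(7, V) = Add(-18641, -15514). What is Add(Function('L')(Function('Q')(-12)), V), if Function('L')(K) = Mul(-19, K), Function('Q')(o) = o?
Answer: -33934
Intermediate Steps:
V = -34162 (V = Add(-7, Add(-18641, -15514)) = Add(-7, -34155) = -34162)
Add(Function('L')(Function('Q')(-12)), V) = Add(Mul(-19, -12), -34162) = Add(228, -34162) = -33934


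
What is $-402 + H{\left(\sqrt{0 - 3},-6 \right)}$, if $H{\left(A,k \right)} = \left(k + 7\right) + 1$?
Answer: $-400$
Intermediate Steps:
$H{\left(A,k \right)} = 8 + k$ ($H{\left(A,k \right)} = \left(7 + k\right) + 1 = 8 + k$)
$-402 + H{\left(\sqrt{0 - 3},-6 \right)} = -402 + \left(8 - 6\right) = -402 + 2 = -400$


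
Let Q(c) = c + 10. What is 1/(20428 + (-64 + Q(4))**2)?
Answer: 1/22928 ≈ 4.3615e-5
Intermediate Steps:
Q(c) = 10 + c
1/(20428 + (-64 + Q(4))**2) = 1/(20428 + (-64 + (10 + 4))**2) = 1/(20428 + (-64 + 14)**2) = 1/(20428 + (-50)**2) = 1/(20428 + 2500) = 1/22928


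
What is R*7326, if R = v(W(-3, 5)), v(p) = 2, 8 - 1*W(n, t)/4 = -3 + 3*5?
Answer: 14652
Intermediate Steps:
W(n, t) = -16 (W(n, t) = 32 - 4*(-3 + 3*5) = 32 - 4*(-3 + 15) = 32 - 4*12 = 32 - 48 = -16)
R = 2
R*7326 = 2*7326 = 14652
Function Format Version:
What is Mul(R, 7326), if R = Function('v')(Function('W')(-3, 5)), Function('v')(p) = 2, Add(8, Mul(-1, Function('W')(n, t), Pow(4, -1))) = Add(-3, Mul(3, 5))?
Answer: 14652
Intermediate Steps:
Function('W')(n, t) = -16 (Function('W')(n, t) = Add(32, Mul(-4, Add(-3, Mul(3, 5)))) = Add(32, Mul(-4, Add(-3, 15))) = Add(32, Mul(-4, 12)) = Add(32, -48) = -16)
R = 2
Mul(R, 7326) = Mul(2, 7326) = 14652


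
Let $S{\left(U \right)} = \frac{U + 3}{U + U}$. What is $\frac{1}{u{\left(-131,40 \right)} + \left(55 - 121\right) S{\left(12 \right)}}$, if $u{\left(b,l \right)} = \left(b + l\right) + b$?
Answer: $- \frac{4}{1053} \approx -0.0037987$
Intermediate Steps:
$S{\left(U \right)} = \frac{3 + U}{2 U}$
$u{\left(b,l \right)} = l + 2 b$
$\frac{1}{u{\left(-131,40 \right)} + \left(55 - 121\right) S{\left(12 \right)}} = \frac{1}{\left(40 + 2 \left(-131\right)\right) + \left(55 - 121\right) \frac{3 + 12}{2 \cdot 12}} = \frac{1}{\left(40 - 262\right) - 66 \cdot \frac{1}{2} \cdot \frac{1}{12} \cdot 15} = \frac{1}{-222 - \frac{165}{4}} = \frac{1}{- \frac{1053}{4}} = - \frac{4}{1053}$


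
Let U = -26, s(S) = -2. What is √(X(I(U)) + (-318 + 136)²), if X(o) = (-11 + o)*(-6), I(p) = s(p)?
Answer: √33202 ≈ 182.21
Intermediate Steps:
I(p) = -2
X(o) = 66 - 6*o
√(X(I(U)) + (-318 + 136)²) = √((66 - 6*(-2)) + (-318 + 136)²) = √((66 + 12) + (-182)²) = √(78 + 33124) = √33202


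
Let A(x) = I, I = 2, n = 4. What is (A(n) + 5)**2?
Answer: 49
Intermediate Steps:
A(x) = 2
(A(n) + 5)**2 = (2 + 5)**2 = 7**2 = 49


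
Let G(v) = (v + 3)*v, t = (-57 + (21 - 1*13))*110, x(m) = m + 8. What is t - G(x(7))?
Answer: -5660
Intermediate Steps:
x(m) = 8 + m
t = -5390 (t = (-57 + (21 - 13))*110 = (-57 + 8)*110 = -49*110 = -5390)
G(v) = v*(3 + v) (G(v) = (3 + v)*v = v*(3 + v))
t - G(x(7)) = -5390 - (8 + 7)*(3 + (8 + 7)) = -5390 - 15*(3 + 15) = -5390 - 15*18 = -5390 - 1*270 = -5390 - 270 = -5660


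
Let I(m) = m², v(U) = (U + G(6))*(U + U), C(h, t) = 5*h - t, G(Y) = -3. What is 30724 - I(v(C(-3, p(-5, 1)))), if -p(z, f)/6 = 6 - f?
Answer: -98876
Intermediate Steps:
p(z, f) = -36 + 6*f (p(z, f) = -6*(6 - f) = -36 + 6*f)
C(h, t) = -t + 5*h
v(U) = 2*U*(-3 + U) (v(U) = (U - 3)*(U + U) = (-3 + U)*(2*U) = 2*U*(-3 + U))
30724 - I(v(C(-3, p(-5, 1)))) = 30724 - (2*(-(-36 + 6*1) + 5*(-3))*(-3 + (-(-36 + 6*1) + 5*(-3))))² = 30724 - (2*(-(-36 + 6) - 15)*(-3 + (-(-36 + 6) - 15)))² = 30724 - (2*(-1*(-30) - 15)*(-3 + (-1*(-30) - 15)))² = 30724 - (2*(30 - 15)*(-3 + (30 - 15)))² = 30724 - (2*15*(-3 + 15))² = 30724 - (2*15*12)² = 30724 - 1*360² = 30724 - 1*129600 = 30724 - 129600 = -98876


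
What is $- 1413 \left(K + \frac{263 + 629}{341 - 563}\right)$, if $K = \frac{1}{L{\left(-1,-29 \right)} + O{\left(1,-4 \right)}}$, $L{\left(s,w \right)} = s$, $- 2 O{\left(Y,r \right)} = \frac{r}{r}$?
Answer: $\frac{244920}{37} \approx 6619.5$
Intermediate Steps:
$O{\left(Y,r \right)} = - \frac{1}{2}$ ($O{\left(Y,r \right)} = - \frac{r \frac{1}{r}}{2} = \left(- \frac{1}{2}\right) 1 = - \frac{1}{2}$)
$K = - \frac{2}{3}$ ($K = \frac{1}{-1 - \frac{1}{2}} = \frac{1}{- \frac{3}{2}} = - \frac{2}{3} \approx -0.66667$)
$- 1413 \left(K + \frac{263 + 629}{341 - 563}\right) = - 1413 \left(- \frac{2}{3} + \frac{263 + 629}{341 - 563}\right) = - 1413 \left(- \frac{2}{3} + \frac{892}{-222}\right) = - 1413 \left(- \frac{2}{3} + 892 \left(- \frac{1}{222}\right)\right) = - 1413 \left(- \frac{2}{3} - \frac{446}{111}\right) = \left(-1413\right) \left(- \frac{520}{111}\right) = \frac{244920}{37}$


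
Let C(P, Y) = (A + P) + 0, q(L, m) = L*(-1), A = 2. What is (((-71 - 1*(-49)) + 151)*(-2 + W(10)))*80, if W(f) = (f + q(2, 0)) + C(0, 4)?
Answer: 82560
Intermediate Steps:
q(L, m) = -L
C(P, Y) = 2 + P (C(P, Y) = (2 + P) + 0 = 2 + P)
W(f) = f (W(f) = (f - 1*2) + (2 + 0) = (f - 2) + 2 = (-2 + f) + 2 = f)
(((-71 - 1*(-49)) + 151)*(-2 + W(10)))*80 = (((-71 - 1*(-49)) + 151)*(-2 + 10))*80 = (((-71 + 49) + 151)*8)*80 = ((-22 + 151)*8)*80 = (129*8)*80 = 1032*80 = 82560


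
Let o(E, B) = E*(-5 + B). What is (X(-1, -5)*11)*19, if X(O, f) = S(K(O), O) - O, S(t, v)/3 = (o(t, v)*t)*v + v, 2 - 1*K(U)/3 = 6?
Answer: 541310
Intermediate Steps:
K(U) = -12 (K(U) = 6 - 3*6 = 6 - 18 = -12)
S(t, v) = 3*v + 3*v*t²*(-5 + v) (S(t, v) = 3*(((t*(-5 + v))*t)*v + v) = 3*((t²*(-5 + v))*v + v) = 3*(v*t²*(-5 + v) + v) = 3*(v + v*t²*(-5 + v)) = 3*v + 3*v*t²*(-5 + v))
X(O, f) = -O + 3*O*(-719 + 144*O) (X(O, f) = 3*O*(1 + (-12)²*(-5 + O)) - O = 3*O*(1 + 144*(-5 + O)) - O = 3*O*(1 + (-720 + 144*O)) - O = 3*O*(-719 + 144*O) - O = -O + 3*O*(-719 + 144*O))
(X(-1, -5)*11)*19 = ((2*(-1)*(-1079 + 216*(-1)))*11)*19 = ((2*(-1)*(-1079 - 216))*11)*19 = ((2*(-1)*(-1295))*11)*19 = (2590*11)*19 = 28490*19 = 541310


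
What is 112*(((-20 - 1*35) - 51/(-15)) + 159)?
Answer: 60144/5 ≈ 12029.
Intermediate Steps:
112*(((-20 - 1*35) - 51/(-15)) + 159) = 112*(((-20 - 35) - 51*(-1/15)) + 159) = 112*((-55 + 17/5) + 159) = 112*(-258/5 + 159) = 112*(537/5) = 60144/5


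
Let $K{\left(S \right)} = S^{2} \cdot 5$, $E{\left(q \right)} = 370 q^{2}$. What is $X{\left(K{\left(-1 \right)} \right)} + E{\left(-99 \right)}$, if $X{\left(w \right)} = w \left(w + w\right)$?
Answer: $3626420$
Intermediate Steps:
$K{\left(S \right)} = 5 S^{2}$
$X{\left(w \right)} = 2 w^{2}$ ($X{\left(w \right)} = w 2 w = 2 w^{2}$)
$X{\left(K{\left(-1 \right)} \right)} + E{\left(-99 \right)} = 2 \left(5 \left(-1\right)^{2}\right)^{2} + 370 \left(-99\right)^{2} = 2 \left(5 \cdot 1\right)^{2} + 370 \cdot 9801 = 2 \cdot 5^{2} + 3626370 = 2 \cdot 25 + 3626370 = 50 + 3626370 = 3626420$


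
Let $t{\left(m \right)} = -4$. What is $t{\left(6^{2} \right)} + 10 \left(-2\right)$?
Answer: $-24$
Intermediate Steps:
$t{\left(6^{2} \right)} + 10 \left(-2\right) = -4 + 10 \left(-2\right) = -4 - 20 = -24$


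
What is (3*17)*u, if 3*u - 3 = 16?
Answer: 323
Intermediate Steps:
u = 19/3 (u = 1 + (⅓)*16 = 1 + 16/3 = 19/3 ≈ 6.3333)
(3*17)*u = (3*17)*(19/3) = 51*(19/3) = 323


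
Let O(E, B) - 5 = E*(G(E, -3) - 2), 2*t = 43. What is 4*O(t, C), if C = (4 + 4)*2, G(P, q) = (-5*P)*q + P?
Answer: 29432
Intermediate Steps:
t = 43/2 (t = (½)*43 = 43/2 ≈ 21.500)
G(P, q) = P - 5*P*q (G(P, q) = -5*P*q + P = P - 5*P*q)
C = 16 (C = 8*2 = 16)
O(E, B) = 5 + E*(-2 + 16*E) (O(E, B) = 5 + E*(E*(1 - 5*(-3)) - 2) = 5 + E*(E*(1 + 15) - 2) = 5 + E*(E*16 - 2) = 5 + E*(16*E - 2) = 5 + E*(-2 + 16*E))
4*O(t, C) = 4*(5 - 2*43/2 + 16*(43/2)²) = 4*(5 - 43 + 16*(1849/4)) = 4*(5 - 43 + 7396) = 4*7358 = 29432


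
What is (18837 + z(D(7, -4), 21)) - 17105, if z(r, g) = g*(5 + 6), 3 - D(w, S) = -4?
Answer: 1963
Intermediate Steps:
D(w, S) = 7 (D(w, S) = 3 - 1*(-4) = 3 + 4 = 7)
z(r, g) = 11*g (z(r, g) = g*11 = 11*g)
(18837 + z(D(7, -4), 21)) - 17105 = (18837 + 11*21) - 17105 = (18837 + 231) - 17105 = 19068 - 17105 = 1963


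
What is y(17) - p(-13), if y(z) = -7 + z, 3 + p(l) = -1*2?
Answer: 15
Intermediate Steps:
p(l) = -5 (p(l) = -3 - 1*2 = -3 - 2 = -5)
y(17) - p(-13) = (-7 + 17) - 1*(-5) = 10 + 5 = 15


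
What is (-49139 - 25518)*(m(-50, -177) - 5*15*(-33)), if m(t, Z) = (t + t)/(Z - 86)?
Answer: -48603573425/263 ≈ -1.8480e+8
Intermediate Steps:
m(t, Z) = 2*t/(-86 + Z) (m(t, Z) = (2*t)/(-86 + Z) = 2*t/(-86 + Z))
(-49139 - 25518)*(m(-50, -177) - 5*15*(-33)) = (-49139 - 25518)*(2*(-50)/(-86 - 177) - 5*15*(-33)) = -74657*(2*(-50)/(-263) - 75*(-33)) = -74657*(2*(-50)*(-1/263) + 2475) = -74657*(100/263 + 2475) = -74657*651025/263 = -48603573425/263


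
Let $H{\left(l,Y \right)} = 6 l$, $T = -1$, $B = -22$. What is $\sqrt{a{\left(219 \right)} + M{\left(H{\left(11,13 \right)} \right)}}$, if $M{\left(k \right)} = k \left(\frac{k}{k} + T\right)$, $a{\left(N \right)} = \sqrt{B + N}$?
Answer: $\sqrt[4]{197} \approx 3.7464$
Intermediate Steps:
$a{\left(N \right)} = \sqrt{-22 + N}$
$M{\left(k \right)} = 0$ ($M{\left(k \right)} = k \left(\frac{k}{k} - 1\right) = k \left(1 - 1\right) = k 0 = 0$)
$\sqrt{a{\left(219 \right)} + M{\left(H{\left(11,13 \right)} \right)}} = \sqrt{\sqrt{-22 + 219} + 0} = \sqrt{\sqrt{197} + 0} = \sqrt{\sqrt{197}} = \sqrt[4]{197}$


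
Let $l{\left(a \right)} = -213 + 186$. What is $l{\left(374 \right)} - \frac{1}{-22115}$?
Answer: $- \frac{597104}{22115} \approx -27.0$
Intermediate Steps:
$l{\left(a \right)} = -27$
$l{\left(374 \right)} - \frac{1}{-22115} = -27 - \frac{1}{-22115} = -27 - - \frac{1}{22115} = -27 + \frac{1}{22115} = - \frac{597104}{22115}$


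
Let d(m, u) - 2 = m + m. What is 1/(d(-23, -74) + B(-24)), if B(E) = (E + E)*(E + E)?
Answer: 1/2260 ≈ 0.00044248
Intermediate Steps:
d(m, u) = 2 + 2*m (d(m, u) = 2 + (m + m) = 2 + 2*m)
B(E) = 4*E² (B(E) = (2*E)*(2*E) = 4*E²)
1/(d(-23, -74) + B(-24)) = 1/((2 + 2*(-23)) + 4*(-24)²) = 1/((2 - 46) + 4*576) = 1/(-44 + 2304) = 1/2260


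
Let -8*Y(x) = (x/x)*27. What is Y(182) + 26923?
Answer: 215357/8 ≈ 26920.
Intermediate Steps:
Y(x) = -27/8 (Y(x) = -x/x*27/8 = -27/8)
Y(182) + 26923 = -27/8 + 26923 = 215357/8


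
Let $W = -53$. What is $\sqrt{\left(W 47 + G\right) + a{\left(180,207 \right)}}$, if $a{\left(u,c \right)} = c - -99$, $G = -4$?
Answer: $i \sqrt{2189} \approx 46.787 i$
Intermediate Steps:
$a{\left(u,c \right)} = 99 + c$ ($a{\left(u,c \right)} = c + 99 = 99 + c$)
$\sqrt{\left(W 47 + G\right) + a{\left(180,207 \right)}} = \sqrt{\left(\left(-53\right) 47 - 4\right) + \left(99 + 207\right)} = \sqrt{\left(-2491 - 4\right) + 306} = \sqrt{-2495 + 306} = \sqrt{-2189} = i \sqrt{2189}$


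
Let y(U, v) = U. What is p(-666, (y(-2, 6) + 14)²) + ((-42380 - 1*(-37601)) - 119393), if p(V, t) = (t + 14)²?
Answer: -99208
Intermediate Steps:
p(V, t) = (14 + t)²
p(-666, (y(-2, 6) + 14)²) + ((-42380 - 1*(-37601)) - 119393) = (14 + (-2 + 14)²)² + ((-42380 - 1*(-37601)) - 119393) = (14 + 12²)² + ((-42380 + 37601) - 119393) = (14 + 144)² + (-4779 - 119393) = 158² - 124172 = 24964 - 124172 = -99208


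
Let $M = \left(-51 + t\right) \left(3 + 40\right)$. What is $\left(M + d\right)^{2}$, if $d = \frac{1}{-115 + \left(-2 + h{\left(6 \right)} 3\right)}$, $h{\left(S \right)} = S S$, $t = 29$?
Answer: $\frac{72505225}{81} \approx 8.9513 \cdot 10^{5}$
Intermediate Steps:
$h{\left(S \right)} = S^{2}$
$M = -946$ ($M = \left(-51 + 29\right) \left(3 + 40\right) = \left(-22\right) 43 = -946$)
$d = - \frac{1}{9}$ ($d = \frac{1}{-115 - \left(2 - 6^{2} \cdot 3\right)} = \frac{1}{-115 + \left(-2 + 36 \cdot 3\right)} = \frac{1}{-115 + \left(-2 + 108\right)} = \frac{1}{-115 + 106} = \frac{1}{-9} = - \frac{1}{9} \approx -0.11111$)
$\left(M + d\right)^{2} = \left(-946 - \frac{1}{9}\right)^{2} = \left(- \frac{8515}{9}\right)^{2} = \frac{72505225}{81}$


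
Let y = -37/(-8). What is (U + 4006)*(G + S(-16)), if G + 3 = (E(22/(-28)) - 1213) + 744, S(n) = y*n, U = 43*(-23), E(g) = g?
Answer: -3299305/2 ≈ -1.6497e+6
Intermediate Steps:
U = -989
y = 37/8 (y = -37*(-⅛) = 37/8 ≈ 4.6250)
S(n) = 37*n/8
G = -6619/14 (G = -3 + ((22/(-28) - 1213) + 744) = -3 + ((22*(-1/28) - 1213) + 744) = -3 + ((-11/14 - 1213) + 744) = -3 + (-16993/14 + 744) = -3 - 6577/14 = -6619/14 ≈ -472.79)
(U + 4006)*(G + S(-16)) = (-989 + 4006)*(-6619/14 + (37/8)*(-16)) = 3017*(-6619/14 - 74) = 3017*(-7655/14) = -3299305/2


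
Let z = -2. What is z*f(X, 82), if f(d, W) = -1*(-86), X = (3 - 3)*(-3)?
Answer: -172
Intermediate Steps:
X = 0 (X = 0*(-3) = 0)
f(d, W) = 86
z*f(X, 82) = -2*86 = -172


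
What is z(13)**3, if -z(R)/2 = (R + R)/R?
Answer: -64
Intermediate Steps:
z(R) = -4 (z(R) = -2*(R + R)/R = -2*2*R/R = -2*2 = -4)
z(13)**3 = (-4)**3 = -64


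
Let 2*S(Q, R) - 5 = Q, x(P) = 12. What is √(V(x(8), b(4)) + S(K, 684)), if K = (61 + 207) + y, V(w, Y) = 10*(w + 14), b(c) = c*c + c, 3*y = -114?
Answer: √1510/2 ≈ 19.429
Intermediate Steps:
y = -38 (y = (⅓)*(-114) = -38)
b(c) = c + c² (b(c) = c² + c = c + c²)
V(w, Y) = 140 + 10*w (V(w, Y) = 10*(14 + w) = 140 + 10*w)
K = 230 (K = (61 + 207) - 38 = 268 - 38 = 230)
S(Q, R) = 5/2 + Q/2
√(V(x(8), b(4)) + S(K, 684)) = √((140 + 10*12) + (5/2 + (½)*230)) = √((140 + 120) + (5/2 + 115)) = √(260 + 235/2) = √(755/2) = √1510/2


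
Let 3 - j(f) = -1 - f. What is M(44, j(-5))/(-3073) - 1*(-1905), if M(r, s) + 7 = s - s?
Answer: 836296/439 ≈ 1905.0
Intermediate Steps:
j(f) = 4 + f (j(f) = 3 - (-1 - f) = 3 + (1 + f) = 4 + f)
M(r, s) = -7 (M(r, s) = -7 + (s - s) = -7 + 0 = -7)
M(44, j(-5))/(-3073) - 1*(-1905) = -7/(-3073) - 1*(-1905) = -7*(-1/3073) + 1905 = 1/439 + 1905 = 836296/439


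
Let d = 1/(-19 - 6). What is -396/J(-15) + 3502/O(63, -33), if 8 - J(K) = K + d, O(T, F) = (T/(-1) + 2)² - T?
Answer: -474959/29264 ≈ -16.230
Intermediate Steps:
d = -1/25 (d = 1/(-25) = -1/25 ≈ -0.040000)
O(T, F) = (2 - T)² - T (O(T, F) = (T*(-1) + 2)² - T = (-T + 2)² - T = (2 - T)² - T)
J(K) = 201/25 - K (J(K) = 8 - (K - 1/25) = 8 - (-1/25 + K) = 8 + (1/25 - K) = 201/25 - K)
-396/J(-15) + 3502/O(63, -33) = -396/(201/25 - 1*(-15)) + 3502/((-2 + 63)² - 1*63) = -396/(201/25 + 15) + 3502/(61² - 63) = -396/576/25 + 3502/(3721 - 63) = -396*25/576 + 3502/3658 = -275/16 + 3502*(1/3658) = -275/16 + 1751/1829 = -474959/29264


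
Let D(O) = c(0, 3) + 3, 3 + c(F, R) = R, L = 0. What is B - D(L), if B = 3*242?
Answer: 723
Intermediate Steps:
c(F, R) = -3 + R
D(O) = 3 (D(O) = (-3 + 3) + 3 = 0 + 3 = 3)
B = 726
B - D(L) = 726 - 1*3 = 726 - 3 = 723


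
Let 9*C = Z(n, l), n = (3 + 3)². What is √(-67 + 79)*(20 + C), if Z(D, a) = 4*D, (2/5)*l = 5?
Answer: 72*√3 ≈ 124.71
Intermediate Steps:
n = 36 (n = 6² = 36)
l = 25/2 (l = (5/2)*5 = 25/2 ≈ 12.500)
C = 16 (C = (4*36)/9 = (⅑)*144 = 16)
√(-67 + 79)*(20 + C) = √(-67 + 79)*(20 + 16) = √12*36 = (2*√3)*36 = 72*√3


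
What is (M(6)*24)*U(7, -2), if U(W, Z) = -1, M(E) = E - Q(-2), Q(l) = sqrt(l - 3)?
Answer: -144 + 24*I*sqrt(5) ≈ -144.0 + 53.666*I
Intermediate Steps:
Q(l) = sqrt(-3 + l)
M(E) = E - I*sqrt(5) (M(E) = E - sqrt(-3 - 2) = E - sqrt(-5) = E - I*sqrt(5))
(M(6)*24)*U(7, -2) = ((6 - I*sqrt(5))*24)*(-1) = (144 - 24*I*sqrt(5))*(-1) = -144 + 24*I*sqrt(5)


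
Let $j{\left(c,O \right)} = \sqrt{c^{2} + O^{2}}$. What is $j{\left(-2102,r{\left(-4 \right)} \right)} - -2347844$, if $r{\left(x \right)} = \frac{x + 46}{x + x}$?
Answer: $2347844 + \frac{\sqrt{70694905}}{4} \approx 2.3499 \cdot 10^{6}$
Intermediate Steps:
$r{\left(x \right)} = \frac{46 + x}{2 x}$
$j{\left(c,O \right)} = \sqrt{O^{2} + c^{2}}$
$j{\left(-2102,r{\left(-4 \right)} \right)} - -2347844 = \sqrt{\left(\frac{46 - 4}{2 \left(-4\right)}\right)^{2} + \left(-2102\right)^{2}} - -2347844 = \sqrt{\left(\frac{1}{2} \left(- \frac{1}{4}\right) 42\right)^{2} + 4418404} + 2347844 = \sqrt{\left(- \frac{21}{4}\right)^{2} + 4418404} + 2347844 = \sqrt{\frac{441}{16} + 4418404} + 2347844 = \sqrt{\frac{70694905}{16}} + 2347844 = \frac{\sqrt{70694905}}{4} + 2347844 = 2347844 + \frac{\sqrt{70694905}}{4}$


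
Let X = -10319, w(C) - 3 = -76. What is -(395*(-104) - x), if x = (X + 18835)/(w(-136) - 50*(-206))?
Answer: 420133676/10227 ≈ 41081.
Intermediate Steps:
w(C) = -73 (w(C) = 3 - 76 = -73)
x = 8516/10227 (x = (-10319 + 18835)/(-73 - 50*(-206)) = 8516/(-73 + 10300) = 8516/10227 ≈ 0.83270)
-(395*(-104) - x) = -(395*(-104) - 1*8516/10227) = -(-41080 - 8516/10227) = -1*(-420133676/10227) = 420133676/10227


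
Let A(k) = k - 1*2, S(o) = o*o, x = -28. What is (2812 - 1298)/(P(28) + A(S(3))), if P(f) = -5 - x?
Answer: 757/15 ≈ 50.467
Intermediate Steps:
S(o) = o²
A(k) = -2 + k (A(k) = k - 2 = -2 + k)
P(f) = 23 (P(f) = -5 - 1*(-28) = -5 + 28 = 23)
(2812 - 1298)/(P(28) + A(S(3))) = (2812 - 1298)/(23 + (-2 + 3²)) = 1514/(23 + (-2 + 9)) = 1514/(23 + 7) = 1514/30 = 1514*(1/30) = 757/15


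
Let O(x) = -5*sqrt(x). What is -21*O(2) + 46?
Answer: 46 + 105*sqrt(2) ≈ 194.49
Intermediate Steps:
-21*O(2) + 46 = -(-105)*sqrt(2) + 46 = 105*sqrt(2) + 46 = 46 + 105*sqrt(2)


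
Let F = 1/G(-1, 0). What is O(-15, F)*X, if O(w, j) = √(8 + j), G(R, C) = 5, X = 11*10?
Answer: 22*√205 ≈ 314.99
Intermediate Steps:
X = 110
F = ⅕ (F = 1/5 = ⅕ ≈ 0.20000)
O(-15, F)*X = √(8 + ⅕)*110 = √(41/5)*110 = (√205/5)*110 = 22*√205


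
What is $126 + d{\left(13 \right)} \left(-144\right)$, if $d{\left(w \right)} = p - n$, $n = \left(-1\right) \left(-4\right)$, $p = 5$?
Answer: $-18$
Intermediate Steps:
$n = 4$
$d{\left(w \right)} = 1$ ($d{\left(w \right)} = 5 - 4 = 1$)
$126 + d{\left(13 \right)} \left(-144\right) = 126 + 1 \left(-144\right) = 126 - 144 = -18$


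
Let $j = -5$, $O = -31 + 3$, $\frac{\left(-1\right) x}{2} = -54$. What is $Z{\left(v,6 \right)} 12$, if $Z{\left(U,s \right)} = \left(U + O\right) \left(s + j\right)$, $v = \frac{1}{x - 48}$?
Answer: $- \frac{1679}{5} \approx -335.8$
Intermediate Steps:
$x = 108$ ($x = \left(-2\right) \left(-54\right) = 108$)
$O = -28$
$v = \frac{1}{60}$ ($v = \frac{1}{108 - 48} = \frac{1}{60} \approx 0.016667$)
$Z{\left(U,s \right)} = \left(-28 + U\right) \left(-5 + s\right)$ ($Z{\left(U,s \right)} = \left(U - 28\right) \left(s - 5\right) = \left(-28 + U\right) \left(-5 + s\right)$)
$Z{\left(v,6 \right)} 12 = \left(140 - 168 - \frac{1}{12} + \frac{1}{60} \cdot 6\right) 12 = \left(140 - 168 - \frac{1}{12} + \frac{1}{10}\right) 12 = \left(- \frac{1679}{60}\right) 12 = - \frac{1679}{5}$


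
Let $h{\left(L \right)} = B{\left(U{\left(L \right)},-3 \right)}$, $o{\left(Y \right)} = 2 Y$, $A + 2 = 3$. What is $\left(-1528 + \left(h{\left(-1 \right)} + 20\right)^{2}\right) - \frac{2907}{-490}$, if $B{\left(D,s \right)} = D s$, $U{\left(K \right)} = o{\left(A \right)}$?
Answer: $- \frac{649773}{490} \approx -1326.1$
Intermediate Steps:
$A = 1$ ($A = -2 + 3 = 1$)
$U{\left(K \right)} = 2$ ($U{\left(K \right)} = 2 \cdot 1 = 2$)
$h{\left(L \right)} = -6$ ($h{\left(L \right)} = 2 \left(-3\right) = -6$)
$\left(-1528 + \left(h{\left(-1 \right)} + 20\right)^{2}\right) - \frac{2907}{-490} = \left(-1528 + \left(-6 + 20\right)^{2}\right) - \frac{2907}{-490} = \left(-1528 + 14^{2}\right) - - \frac{2907}{490} = \left(-1528 + 196\right) + \frac{2907}{490} = -1332 + \frac{2907}{490} = - \frac{649773}{490}$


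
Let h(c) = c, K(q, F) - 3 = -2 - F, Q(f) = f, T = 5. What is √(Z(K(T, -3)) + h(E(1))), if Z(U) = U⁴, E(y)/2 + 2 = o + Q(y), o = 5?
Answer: 2*√66 ≈ 16.248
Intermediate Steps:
E(y) = 6 + 2*y (E(y) = -4 + 2*(5 + y) = -4 + (10 + 2*y) = 6 + 2*y)
K(q, F) = 1 - F (K(q, F) = 3 + (-2 - F) = 1 - F)
√(Z(K(T, -3)) + h(E(1))) = √((1 - 1*(-3))⁴ + (6 + 2*1)) = √((1 + 3)⁴ + (6 + 2)) = √(4⁴ + 8) = √(256 + 8) = √264 = 2*√66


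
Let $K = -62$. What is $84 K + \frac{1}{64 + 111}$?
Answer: $- \frac{911399}{175} \approx -5208.0$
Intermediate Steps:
$84 K + \frac{1}{64 + 111} = 84 \left(-62\right) + \frac{1}{64 + 111} = -5208 + \frac{1}{175} = - \frac{911399}{175}$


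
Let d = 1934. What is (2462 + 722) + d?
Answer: 5118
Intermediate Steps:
(2462 + 722) + d = (2462 + 722) + 1934 = 3184 + 1934 = 5118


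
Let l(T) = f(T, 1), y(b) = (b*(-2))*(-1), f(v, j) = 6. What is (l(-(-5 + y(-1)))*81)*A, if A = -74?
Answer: -35964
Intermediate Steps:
y(b) = 2*b (y(b) = -2*b*(-1) = 2*b)
l(T) = 6
(l(-(-5 + y(-1)))*81)*A = (6*81)*(-74) = 486*(-74) = -35964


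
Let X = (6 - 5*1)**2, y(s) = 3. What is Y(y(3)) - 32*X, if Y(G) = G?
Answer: -29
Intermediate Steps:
X = 1 (X = (6 - 5)**2 = 1**2 = 1)
Y(y(3)) - 32*X = 3 - 32*1 = 3 - 32 = -29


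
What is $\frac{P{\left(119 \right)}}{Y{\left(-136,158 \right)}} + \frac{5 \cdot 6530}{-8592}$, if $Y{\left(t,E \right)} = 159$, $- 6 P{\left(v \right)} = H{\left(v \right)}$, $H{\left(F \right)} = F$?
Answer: $- \frac{2680879}{683064} \approx -3.9248$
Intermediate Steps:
$P{\left(v \right)} = - \frac{v}{6}$
$\frac{P{\left(119 \right)}}{Y{\left(-136,158 \right)}} + \frac{5 \cdot 6530}{-8592} = \frac{\left(- \frac{1}{6}\right) 119}{159} + \frac{5 \cdot 6530}{-8592} = \left(- \frac{119}{6}\right) \frac{1}{159} + 32650 \left(- \frac{1}{8592}\right) = - \frac{119}{954} - \frac{16325}{4296} = - \frac{2680879}{683064}$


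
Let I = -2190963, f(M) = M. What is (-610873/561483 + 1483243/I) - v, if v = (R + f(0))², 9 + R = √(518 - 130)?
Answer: -193043204037523/410062826043 + 36*√97 ≈ -116.21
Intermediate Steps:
R = -9 + 2*√97 (R = -9 + √(518 - 130) = -9 + √388 = -9 + 2*√97 ≈ 10.698)
v = (-9 + 2*√97)² (v = ((-9 + 2*√97) + 0)² = (-9 + 2*√97)² ≈ 114.44)
(-610873/561483 + 1483243/I) - v = (-610873/561483 + 1483243/(-2190963)) - (469 - 36*√97) = (-610873*1/561483 + 1483243*(-1/2190963)) + (-469 + 36*√97) = (-610873/561483 - 1483243/2190963) + (-469 + 36*√97) = -723738623356/410062826043 + (-469 + 36*√97) = -193043204037523/410062826043 + 36*√97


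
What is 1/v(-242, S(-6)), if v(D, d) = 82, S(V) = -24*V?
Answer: 1/82 ≈ 0.012195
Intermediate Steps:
1/v(-242, S(-6)) = 1/82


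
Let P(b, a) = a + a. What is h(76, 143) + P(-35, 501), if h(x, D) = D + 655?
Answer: 1800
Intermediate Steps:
h(x, D) = 655 + D
P(b, a) = 2*a
h(76, 143) + P(-35, 501) = (655 + 143) + 2*501 = 798 + 1002 = 1800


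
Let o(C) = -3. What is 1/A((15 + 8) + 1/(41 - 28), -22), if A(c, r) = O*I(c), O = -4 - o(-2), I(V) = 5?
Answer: -⅕ ≈ -0.20000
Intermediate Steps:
O = -1 (O = -4 - 1*(-3) = -4 + 3 = -1)
A(c, r) = -5 (A(c, r) = -1*5 = -5)
1/A((15 + 8) + 1/(41 - 28), -22) = 1/(-5) = -⅕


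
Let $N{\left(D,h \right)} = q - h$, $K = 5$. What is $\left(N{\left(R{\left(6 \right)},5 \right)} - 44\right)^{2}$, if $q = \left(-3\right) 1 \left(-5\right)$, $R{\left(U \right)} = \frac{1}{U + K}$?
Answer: $1156$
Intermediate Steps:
$R{\left(U \right)} = \frac{1}{5 + U}$ ($R{\left(U \right)} = \frac{1}{U + 5} = \frac{1}{5 + U}$)
$q = 15$ ($q = \left(-3\right) \left(-5\right) = 15$)
$N{\left(D,h \right)} = 15 - h$
$\left(N{\left(R{\left(6 \right)},5 \right)} - 44\right)^{2} = \left(\left(15 - 5\right) - 44\right)^{2} = \left(10 - 44\right)^{2} = \left(-34\right)^{2} = 1156$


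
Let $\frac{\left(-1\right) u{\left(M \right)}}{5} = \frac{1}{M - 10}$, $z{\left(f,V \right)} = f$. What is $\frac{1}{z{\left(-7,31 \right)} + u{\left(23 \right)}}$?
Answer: $- \frac{13}{96} \approx -0.13542$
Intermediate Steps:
$u{\left(M \right)} = - \frac{5}{-10 + M}$ ($u{\left(M \right)} = - \frac{5}{M - 10} = - \frac{5}{-10 + M}$)
$\frac{1}{z{\left(-7,31 \right)} + u{\left(23 \right)}} = \frac{1}{-7 - \frac{5}{-10 + 23}} = \frac{1}{-7 - \frac{5}{13}} = \frac{1}{- \frac{96}{13}} = - \frac{13}{96}$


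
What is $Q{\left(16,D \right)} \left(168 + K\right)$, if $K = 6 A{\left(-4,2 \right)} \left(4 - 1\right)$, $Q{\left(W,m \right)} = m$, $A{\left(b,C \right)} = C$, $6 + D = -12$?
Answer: $-3672$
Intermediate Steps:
$D = -18$ ($D = -6 - 12 = -18$)
$K = 36$ ($K = 6 \cdot 2 \left(4 - 1\right) = 12 \left(4 - 1\right) = 12 \cdot 3 = 36$)
$Q{\left(16,D \right)} \left(168 + K\right) = - 18 \left(168 + 36\right) = \left(-18\right) 204 = -3672$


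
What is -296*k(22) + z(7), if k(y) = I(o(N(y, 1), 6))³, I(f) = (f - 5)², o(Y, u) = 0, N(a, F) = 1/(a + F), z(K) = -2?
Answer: -4625002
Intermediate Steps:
N(a, F) = 1/(F + a)
I(f) = (-5 + f)²
k(y) = 15625 (k(y) = ((-5 + 0)²)³ = ((-5)²)³ = 25³ = 15625)
-296*k(22) + z(7) = -296*15625 - 2 = -4625000 - 2 = -4625002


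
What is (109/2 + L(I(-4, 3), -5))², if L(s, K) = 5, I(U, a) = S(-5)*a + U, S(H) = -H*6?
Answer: 14161/4 ≈ 3540.3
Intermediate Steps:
S(H) = -6*H
I(U, a) = U + 30*a (I(U, a) = (-6*(-5))*a + U = 30*a + U = U + 30*a)
(109/2 + L(I(-4, 3), -5))² = (109/2 + 5)² = (119/2)² = 14161/4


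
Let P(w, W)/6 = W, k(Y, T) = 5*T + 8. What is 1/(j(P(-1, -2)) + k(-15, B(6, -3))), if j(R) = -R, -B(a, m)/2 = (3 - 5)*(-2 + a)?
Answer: 1/100 ≈ 0.010000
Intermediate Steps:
B(a, m) = -8 + 4*a (B(a, m) = -2*(3 - 5)*(-2 + a) = -(-4)*(-2 + a) = -2*(4 - 2*a) = -8 + 4*a)
k(Y, T) = 8 + 5*T
P(w, W) = 6*W
1/(j(P(-1, -2)) + k(-15, B(6, -3))) = 1/(-6*(-2) + (8 + 5*(-8 + 4*6))) = 1/(-1*(-12) + (8 + 5*(-8 + 24))) = 1/(12 + (8 + 5*16)) = 1/(12 + (8 + 80)) = 1/(12 + 88) = 1/100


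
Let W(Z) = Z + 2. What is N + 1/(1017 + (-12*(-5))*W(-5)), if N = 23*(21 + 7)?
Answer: 539029/837 ≈ 644.00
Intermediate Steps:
W(Z) = 2 + Z
N = 644 (N = 23*28 = 644)
N + 1/(1017 + (-12*(-5))*W(-5)) = 644 + 1/(1017 + (-12*(-5))*(2 - 5)) = 644 + 1/(1017 + 60*(-3)) = 644 + 1/(1017 - 180) = 644 + 1/837 = 539029/837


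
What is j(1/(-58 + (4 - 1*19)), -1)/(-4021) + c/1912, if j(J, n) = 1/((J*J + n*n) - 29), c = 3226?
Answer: 967768690727/573578424036 ≈ 1.6872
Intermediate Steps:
j(J, n) = 1/(-29 + J² + n²) (j(J, n) = 1/((J² + n²) - 29) = 1/(-29 + J² + n²))
j(1/(-58 + (4 - 1*19)), -1)/(-4021) + c/1912 = 1/((-29 + (1/(-58 + (4 - 1*19)))² + (-1)²)*(-4021)) + 3226/1912 = -1/4021/(-29 + (1/(-58 + (4 - 19)))² + 1) + 3226*(1/1912) = -1/4021/(-29 + (1/(-58 - 15))² + 1) + 1613/956 = -1/4021/(-29 + (1/(-73))² + 1) + 1613/956 = -1/4021/(-29 + (-1/73)² + 1) + 1613/956 = -1/4021/(-29 + 1/5329 + 1) + 1613/956 = -1/4021/(-149211/5329) + 1613/956 = -5329/149211*(-1/4021) + 1613/956 = 5329/599977431 + 1613/956 = 967768690727/573578424036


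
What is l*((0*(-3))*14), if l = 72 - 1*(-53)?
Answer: 0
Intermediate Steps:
l = 125 (l = 72 + 53 = 125)
l*((0*(-3))*14) = 125*((0*(-3))*14) = 125*(0*14) = 125*0 = 0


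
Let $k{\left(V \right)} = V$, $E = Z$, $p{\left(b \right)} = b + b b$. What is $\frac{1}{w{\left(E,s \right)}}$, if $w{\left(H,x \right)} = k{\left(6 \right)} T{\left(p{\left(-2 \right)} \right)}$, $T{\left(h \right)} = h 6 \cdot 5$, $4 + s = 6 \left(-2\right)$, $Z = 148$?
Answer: $\frac{1}{360} \approx 0.0027778$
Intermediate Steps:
$p{\left(b \right)} = b + b^{2}$
$E = 148$
$s = -16$ ($s = -4 + 6 \left(-2\right) = -4 - 12 = -16$)
$T{\left(h \right)} = 30 h$ ($T{\left(h \right)} = 6 h 5 = 30 h$)
$w{\left(H,x \right)} = 360$ ($w{\left(H,x \right)} = 6 \cdot 30 \left(- 2 \left(1 - 2\right)\right) = 6 \cdot 30 \left(\left(-2\right) \left(-1\right)\right) = 6 \cdot 30 \cdot 2 = 6 \cdot 60 = 360$)
$\frac{1}{w{\left(E,s \right)}} = \frac{1}{360}$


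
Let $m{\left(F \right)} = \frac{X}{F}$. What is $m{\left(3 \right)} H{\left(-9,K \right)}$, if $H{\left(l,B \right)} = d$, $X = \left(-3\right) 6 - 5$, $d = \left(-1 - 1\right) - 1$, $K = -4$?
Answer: $23$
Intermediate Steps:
$d = -3$ ($d = -2 - 1 = -3$)
$X = -23$ ($X = -18 - 5 = -23$)
$H{\left(l,B \right)} = -3$
$m{\left(F \right)} = - \frac{23}{F}$
$m{\left(3 \right)} H{\left(-9,K \right)} = - \frac{23}{3} \left(-3\right) = \left(-23\right) \frac{1}{3} \left(-3\right) = \left(- \frac{23}{3}\right) \left(-3\right) = 23$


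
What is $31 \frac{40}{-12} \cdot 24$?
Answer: $-2480$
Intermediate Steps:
$31 \frac{40}{-12} \cdot 24 = 31 \cdot 40 \left(- \frac{1}{12}\right) 24 = 31 \left(- \frac{10}{3}\right) 24 = \left(- \frac{310}{3}\right) 24 = -2480$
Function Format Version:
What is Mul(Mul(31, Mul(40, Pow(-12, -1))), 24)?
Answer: -2480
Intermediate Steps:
Mul(Mul(31, Mul(40, Pow(-12, -1))), 24) = Mul(Mul(31, Mul(40, Rational(-1, 12))), 24) = Mul(Mul(31, Rational(-10, 3)), 24) = Mul(Rational(-310, 3), 24) = -2480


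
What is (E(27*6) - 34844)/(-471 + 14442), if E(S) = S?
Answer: -34682/13971 ≈ -2.4824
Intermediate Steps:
(E(27*6) - 34844)/(-471 + 14442) = (27*6 - 34844)/(-471 + 14442) = (162 - 34844)/13971 = -34682*1/13971 = -34682/13971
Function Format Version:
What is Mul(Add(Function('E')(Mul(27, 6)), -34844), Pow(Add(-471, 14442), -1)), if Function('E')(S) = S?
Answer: Rational(-34682, 13971) ≈ -2.4824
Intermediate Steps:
Mul(Add(Function('E')(Mul(27, 6)), -34844), Pow(Add(-471, 14442), -1)) = Mul(Add(Mul(27, 6), -34844), Pow(Add(-471, 14442), -1)) = Mul(Add(162, -34844), Pow(13971, -1)) = Mul(-34682, Rational(1, 13971)) = Rational(-34682, 13971)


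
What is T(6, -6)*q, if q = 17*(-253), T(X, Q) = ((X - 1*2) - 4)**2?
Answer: 0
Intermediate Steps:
T(X, Q) = (-6 + X)**2 (T(X, Q) = ((X - 2) - 4)**2 = ((-2 + X) - 4)**2 = (-6 + X)**2)
q = -4301
T(6, -6)*q = (-6 + 6)**2*(-4301) = 0**2*(-4301) = 0*(-4301) = 0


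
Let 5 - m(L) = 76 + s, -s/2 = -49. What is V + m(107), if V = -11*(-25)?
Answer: 106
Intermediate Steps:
V = 275
s = 98 (s = -2*(-49) = 98)
m(L) = -169 (m(L) = 5 - (76 + 98) = 5 - 1*174 = 5 - 174 = -169)
V + m(107) = 275 - 169 = 106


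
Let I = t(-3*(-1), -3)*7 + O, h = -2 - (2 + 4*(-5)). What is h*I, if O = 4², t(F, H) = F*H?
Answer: -752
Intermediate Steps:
h = 16 (h = -2 - (2 - 20) = -2 - 1*(-18) = -2 + 18 = 16)
O = 16
I = -47 (I = (-3*(-1)*(-3))*7 + 16 = (3*(-3))*7 + 16 = -9*7 + 16 = -63 + 16 = -47)
h*I = 16*(-47) = -752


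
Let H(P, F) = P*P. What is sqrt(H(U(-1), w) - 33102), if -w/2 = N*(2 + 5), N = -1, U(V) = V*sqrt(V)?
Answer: I*sqrt(33103) ≈ 181.94*I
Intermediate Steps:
U(V) = V**(3/2)
w = 14 (w = -(-2)*(2 + 5) = -(-2)*7 = -2*(-7) = 14)
H(P, F) = P**2
sqrt(H(U(-1), w) - 33102) = sqrt(((-1)**(3/2))**2 - 33102) = sqrt((-I)**2 - 33102) = sqrt(-1 - 33102) = sqrt(-33103) = I*sqrt(33103)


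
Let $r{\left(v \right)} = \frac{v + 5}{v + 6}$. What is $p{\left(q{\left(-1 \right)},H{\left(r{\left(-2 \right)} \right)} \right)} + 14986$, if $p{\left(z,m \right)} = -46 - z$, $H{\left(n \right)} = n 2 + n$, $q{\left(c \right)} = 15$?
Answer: $14925$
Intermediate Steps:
$r{\left(v \right)} = \frac{5 + v}{6 + v}$
$H{\left(n \right)} = 3 n$ ($H{\left(n \right)} = 2 n + n = 3 n$)
$p{\left(q{\left(-1 \right)},H{\left(r{\left(-2 \right)} \right)} \right)} + 14986 = \left(-46 - 15\right) + 14986 = -61 + 14986 = 14925$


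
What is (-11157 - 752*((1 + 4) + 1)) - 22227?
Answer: -37896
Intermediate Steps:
(-11157 - 752*((1 + 4) + 1)) - 22227 = (-11157 - 752*(5 + 1)) - 22227 = (-11157 - 752*6) - 22227 = (-11157 - 4512) - 22227 = -15669 - 22227 = -37896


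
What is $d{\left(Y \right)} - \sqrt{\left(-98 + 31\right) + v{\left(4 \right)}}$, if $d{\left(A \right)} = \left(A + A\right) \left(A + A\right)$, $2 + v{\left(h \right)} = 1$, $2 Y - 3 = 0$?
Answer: $9 - 2 i \sqrt{17} \approx 9.0 - 8.2462 i$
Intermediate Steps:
$Y = \frac{3}{2}$ ($Y = \frac{3}{2} + \frac{1}{2} \cdot 0 = \frac{3}{2} + 0 = \frac{3}{2} \approx 1.5$)
$v{\left(h \right)} = -1$ ($v{\left(h \right)} = -2 + 1 = -1$)
$d{\left(A \right)} = 4 A^{2}$ ($d{\left(A \right)} = 2 A 2 A = 4 A^{2}$)
$d{\left(Y \right)} - \sqrt{\left(-98 + 31\right) + v{\left(4 \right)}} = 4 \left(\frac{3}{2}\right)^{2} - \sqrt{\left(-98 + 31\right) - 1} = 4 \cdot \frac{9}{4} - \sqrt{-67 - 1} = 9 - \sqrt{-68} = 9 - 2 i \sqrt{17}$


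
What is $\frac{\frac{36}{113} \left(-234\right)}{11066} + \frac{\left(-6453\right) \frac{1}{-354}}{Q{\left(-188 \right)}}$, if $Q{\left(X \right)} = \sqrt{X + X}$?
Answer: $- \frac{4212}{625229} - \frac{2151 i \sqrt{94}}{22184} \approx -0.0067367 - 0.94008 i$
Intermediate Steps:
$Q{\left(X \right)} = \sqrt{2} \sqrt{X}$ ($Q{\left(X \right)} = \sqrt{2 X} = \sqrt{2} \sqrt{X}$)
$\frac{\frac{36}{113} \left(-234\right)}{11066} + \frac{\left(-6453\right) \frac{1}{-354}}{Q{\left(-188 \right)}} = \frac{\frac{36}{113} \left(-234\right)}{11066} + \frac{\left(-6453\right) \frac{1}{-354}}{\sqrt{2} \sqrt{-188}} = 36 \cdot \frac{1}{113} \left(-234\right) \frac{1}{11066} + \frac{\left(-6453\right) \left(- \frac{1}{354}\right)}{\sqrt{2} \cdot 2 i \sqrt{47}} = \frac{36}{113} \left(-234\right) \frac{1}{11066} + \frac{2151}{118 \cdot 2 i \sqrt{94}} = \left(- \frac{8424}{113}\right) \frac{1}{11066} + \frac{2151 \left(- \frac{i \sqrt{94}}{188}\right)}{118} = - \frac{4212}{625229} - \frac{2151 i \sqrt{94}}{22184}$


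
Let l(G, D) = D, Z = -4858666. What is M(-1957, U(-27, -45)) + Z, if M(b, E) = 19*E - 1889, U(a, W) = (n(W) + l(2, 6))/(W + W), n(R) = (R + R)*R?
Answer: -72921169/15 ≈ -4.8614e+6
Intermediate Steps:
n(R) = 2*R² (n(R) = (2*R)*R = 2*R²)
U(a, W) = (6 + 2*W²)/(2*W) (U(a, W) = (2*W² + 6)/(W + W) = (6 + 2*W²)/((2*W)) = (6 + 2*W²)*(1/(2*W)) = (6 + 2*W²)/(2*W))
M(b, E) = -1889 + 19*E
M(-1957, U(-27, -45)) + Z = (-1889 + 19*(-45 + 3/(-45))) - 4858666 = (-1889 + 19*(-45 + 3*(-1/45))) - 4858666 = (-1889 + 19*(-45 - 1/15)) - 4858666 = (-1889 + 19*(-676/15)) - 4858666 = (-1889 - 12844/15) - 4858666 = -41179/15 - 4858666 = -72921169/15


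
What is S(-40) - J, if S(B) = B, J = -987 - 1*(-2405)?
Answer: -1458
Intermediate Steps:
J = 1418 (J = -987 + 2405 = 1418)
S(-40) - J = -40 - 1*1418 = -40 - 1418 = -1458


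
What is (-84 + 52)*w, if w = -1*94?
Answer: 3008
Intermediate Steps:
w = -94
(-84 + 52)*w = (-84 + 52)*(-94) = -32*(-94) = 3008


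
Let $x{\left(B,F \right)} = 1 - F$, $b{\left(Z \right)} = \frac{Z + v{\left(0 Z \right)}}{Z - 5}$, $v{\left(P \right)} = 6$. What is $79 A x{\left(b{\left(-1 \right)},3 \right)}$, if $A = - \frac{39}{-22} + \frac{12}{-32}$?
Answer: $- \frac{9717}{44} \approx -220.84$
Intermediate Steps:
$A = \frac{123}{88}$ ($A = \left(-39\right) \left(- \frac{1}{22}\right) + 12 \left(- \frac{1}{32}\right) = \frac{39}{22} - \frac{3}{8} = \frac{123}{88} \approx 1.3977$)
$b{\left(Z \right)} = \frac{6 + Z}{-5 + Z}$ ($b{\left(Z \right)} = \frac{Z + 6}{Z - 5} = \frac{6 + Z}{-5 + Z}$)
$79 A x{\left(b{\left(-1 \right)},3 \right)} = 79 \cdot \frac{123}{88} \left(1 - 3\right) = \frac{9717 \left(1 - 3\right)}{88} = \frac{9717}{88} \left(-2\right) = - \frac{9717}{44}$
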